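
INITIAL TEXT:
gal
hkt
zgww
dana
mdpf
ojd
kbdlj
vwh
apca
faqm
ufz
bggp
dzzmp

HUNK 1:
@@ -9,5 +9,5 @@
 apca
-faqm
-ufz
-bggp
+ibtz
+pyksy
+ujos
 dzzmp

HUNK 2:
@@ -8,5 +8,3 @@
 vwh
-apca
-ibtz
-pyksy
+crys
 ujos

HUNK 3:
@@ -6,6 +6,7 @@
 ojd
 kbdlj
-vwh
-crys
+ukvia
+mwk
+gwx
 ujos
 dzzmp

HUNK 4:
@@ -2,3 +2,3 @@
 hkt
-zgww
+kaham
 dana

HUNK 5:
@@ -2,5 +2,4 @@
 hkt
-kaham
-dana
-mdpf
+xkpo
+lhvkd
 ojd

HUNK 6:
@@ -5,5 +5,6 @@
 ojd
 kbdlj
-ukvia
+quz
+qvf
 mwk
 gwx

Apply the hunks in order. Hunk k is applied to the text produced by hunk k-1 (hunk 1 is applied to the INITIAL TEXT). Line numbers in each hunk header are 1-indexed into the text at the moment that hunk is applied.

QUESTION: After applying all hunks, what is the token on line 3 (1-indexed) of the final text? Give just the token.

Answer: xkpo

Derivation:
Hunk 1: at line 9 remove [faqm,ufz,bggp] add [ibtz,pyksy,ujos] -> 13 lines: gal hkt zgww dana mdpf ojd kbdlj vwh apca ibtz pyksy ujos dzzmp
Hunk 2: at line 8 remove [apca,ibtz,pyksy] add [crys] -> 11 lines: gal hkt zgww dana mdpf ojd kbdlj vwh crys ujos dzzmp
Hunk 3: at line 6 remove [vwh,crys] add [ukvia,mwk,gwx] -> 12 lines: gal hkt zgww dana mdpf ojd kbdlj ukvia mwk gwx ujos dzzmp
Hunk 4: at line 2 remove [zgww] add [kaham] -> 12 lines: gal hkt kaham dana mdpf ojd kbdlj ukvia mwk gwx ujos dzzmp
Hunk 5: at line 2 remove [kaham,dana,mdpf] add [xkpo,lhvkd] -> 11 lines: gal hkt xkpo lhvkd ojd kbdlj ukvia mwk gwx ujos dzzmp
Hunk 6: at line 5 remove [ukvia] add [quz,qvf] -> 12 lines: gal hkt xkpo lhvkd ojd kbdlj quz qvf mwk gwx ujos dzzmp
Final line 3: xkpo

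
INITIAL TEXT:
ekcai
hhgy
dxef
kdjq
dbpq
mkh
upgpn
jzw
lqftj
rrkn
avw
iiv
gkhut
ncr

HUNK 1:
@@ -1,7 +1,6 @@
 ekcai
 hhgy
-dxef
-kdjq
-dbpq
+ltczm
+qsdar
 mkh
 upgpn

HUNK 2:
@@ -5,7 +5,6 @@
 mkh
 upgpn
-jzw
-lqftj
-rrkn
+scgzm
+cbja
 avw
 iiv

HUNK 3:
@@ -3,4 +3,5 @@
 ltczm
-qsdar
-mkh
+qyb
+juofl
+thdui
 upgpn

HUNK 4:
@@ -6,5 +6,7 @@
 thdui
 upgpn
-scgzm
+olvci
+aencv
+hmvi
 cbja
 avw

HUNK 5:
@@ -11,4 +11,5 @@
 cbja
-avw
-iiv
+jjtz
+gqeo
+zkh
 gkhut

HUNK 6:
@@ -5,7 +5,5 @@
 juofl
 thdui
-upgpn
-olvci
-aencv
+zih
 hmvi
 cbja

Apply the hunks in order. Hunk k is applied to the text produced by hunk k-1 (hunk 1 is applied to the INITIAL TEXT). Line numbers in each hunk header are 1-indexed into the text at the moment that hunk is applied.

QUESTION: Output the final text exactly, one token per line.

Answer: ekcai
hhgy
ltczm
qyb
juofl
thdui
zih
hmvi
cbja
jjtz
gqeo
zkh
gkhut
ncr

Derivation:
Hunk 1: at line 1 remove [dxef,kdjq,dbpq] add [ltczm,qsdar] -> 13 lines: ekcai hhgy ltczm qsdar mkh upgpn jzw lqftj rrkn avw iiv gkhut ncr
Hunk 2: at line 5 remove [jzw,lqftj,rrkn] add [scgzm,cbja] -> 12 lines: ekcai hhgy ltczm qsdar mkh upgpn scgzm cbja avw iiv gkhut ncr
Hunk 3: at line 3 remove [qsdar,mkh] add [qyb,juofl,thdui] -> 13 lines: ekcai hhgy ltczm qyb juofl thdui upgpn scgzm cbja avw iiv gkhut ncr
Hunk 4: at line 6 remove [scgzm] add [olvci,aencv,hmvi] -> 15 lines: ekcai hhgy ltczm qyb juofl thdui upgpn olvci aencv hmvi cbja avw iiv gkhut ncr
Hunk 5: at line 11 remove [avw,iiv] add [jjtz,gqeo,zkh] -> 16 lines: ekcai hhgy ltczm qyb juofl thdui upgpn olvci aencv hmvi cbja jjtz gqeo zkh gkhut ncr
Hunk 6: at line 5 remove [upgpn,olvci,aencv] add [zih] -> 14 lines: ekcai hhgy ltczm qyb juofl thdui zih hmvi cbja jjtz gqeo zkh gkhut ncr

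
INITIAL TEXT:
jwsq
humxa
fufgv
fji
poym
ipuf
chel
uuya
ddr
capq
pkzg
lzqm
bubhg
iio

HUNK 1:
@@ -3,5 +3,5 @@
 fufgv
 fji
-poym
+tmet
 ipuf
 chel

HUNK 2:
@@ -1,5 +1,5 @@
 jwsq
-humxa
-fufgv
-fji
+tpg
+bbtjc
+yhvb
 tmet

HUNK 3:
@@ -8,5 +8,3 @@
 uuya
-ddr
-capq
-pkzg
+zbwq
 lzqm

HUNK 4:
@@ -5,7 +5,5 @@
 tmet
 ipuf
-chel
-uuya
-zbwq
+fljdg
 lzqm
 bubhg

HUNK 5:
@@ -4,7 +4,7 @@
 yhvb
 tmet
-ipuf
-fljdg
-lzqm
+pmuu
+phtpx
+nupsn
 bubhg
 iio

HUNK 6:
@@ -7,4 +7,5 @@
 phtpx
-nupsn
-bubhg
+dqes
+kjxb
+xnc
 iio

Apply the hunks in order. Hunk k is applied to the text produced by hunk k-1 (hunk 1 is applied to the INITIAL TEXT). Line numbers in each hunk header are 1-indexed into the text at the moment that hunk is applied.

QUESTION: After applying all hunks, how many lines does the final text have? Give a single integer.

Answer: 11

Derivation:
Hunk 1: at line 3 remove [poym] add [tmet] -> 14 lines: jwsq humxa fufgv fji tmet ipuf chel uuya ddr capq pkzg lzqm bubhg iio
Hunk 2: at line 1 remove [humxa,fufgv,fji] add [tpg,bbtjc,yhvb] -> 14 lines: jwsq tpg bbtjc yhvb tmet ipuf chel uuya ddr capq pkzg lzqm bubhg iio
Hunk 3: at line 8 remove [ddr,capq,pkzg] add [zbwq] -> 12 lines: jwsq tpg bbtjc yhvb tmet ipuf chel uuya zbwq lzqm bubhg iio
Hunk 4: at line 5 remove [chel,uuya,zbwq] add [fljdg] -> 10 lines: jwsq tpg bbtjc yhvb tmet ipuf fljdg lzqm bubhg iio
Hunk 5: at line 4 remove [ipuf,fljdg,lzqm] add [pmuu,phtpx,nupsn] -> 10 lines: jwsq tpg bbtjc yhvb tmet pmuu phtpx nupsn bubhg iio
Hunk 6: at line 7 remove [nupsn,bubhg] add [dqes,kjxb,xnc] -> 11 lines: jwsq tpg bbtjc yhvb tmet pmuu phtpx dqes kjxb xnc iio
Final line count: 11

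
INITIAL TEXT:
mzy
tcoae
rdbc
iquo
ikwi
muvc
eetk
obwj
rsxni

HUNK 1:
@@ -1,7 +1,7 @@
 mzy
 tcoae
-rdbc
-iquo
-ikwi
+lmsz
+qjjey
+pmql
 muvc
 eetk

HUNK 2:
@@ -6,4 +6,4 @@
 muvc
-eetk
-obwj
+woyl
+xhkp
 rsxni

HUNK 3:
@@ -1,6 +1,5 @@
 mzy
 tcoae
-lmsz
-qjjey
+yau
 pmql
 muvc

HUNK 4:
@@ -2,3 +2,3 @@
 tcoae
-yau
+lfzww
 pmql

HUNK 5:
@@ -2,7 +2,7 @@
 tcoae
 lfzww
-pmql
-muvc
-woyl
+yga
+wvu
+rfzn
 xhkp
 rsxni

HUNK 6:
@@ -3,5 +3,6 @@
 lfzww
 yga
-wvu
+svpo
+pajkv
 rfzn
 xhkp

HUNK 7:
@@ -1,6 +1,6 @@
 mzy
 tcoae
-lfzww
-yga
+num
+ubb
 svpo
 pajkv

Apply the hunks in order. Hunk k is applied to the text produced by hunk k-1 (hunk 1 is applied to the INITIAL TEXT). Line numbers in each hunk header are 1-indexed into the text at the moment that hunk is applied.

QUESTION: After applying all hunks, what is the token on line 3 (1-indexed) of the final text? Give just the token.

Answer: num

Derivation:
Hunk 1: at line 1 remove [rdbc,iquo,ikwi] add [lmsz,qjjey,pmql] -> 9 lines: mzy tcoae lmsz qjjey pmql muvc eetk obwj rsxni
Hunk 2: at line 6 remove [eetk,obwj] add [woyl,xhkp] -> 9 lines: mzy tcoae lmsz qjjey pmql muvc woyl xhkp rsxni
Hunk 3: at line 1 remove [lmsz,qjjey] add [yau] -> 8 lines: mzy tcoae yau pmql muvc woyl xhkp rsxni
Hunk 4: at line 2 remove [yau] add [lfzww] -> 8 lines: mzy tcoae lfzww pmql muvc woyl xhkp rsxni
Hunk 5: at line 2 remove [pmql,muvc,woyl] add [yga,wvu,rfzn] -> 8 lines: mzy tcoae lfzww yga wvu rfzn xhkp rsxni
Hunk 6: at line 3 remove [wvu] add [svpo,pajkv] -> 9 lines: mzy tcoae lfzww yga svpo pajkv rfzn xhkp rsxni
Hunk 7: at line 1 remove [lfzww,yga] add [num,ubb] -> 9 lines: mzy tcoae num ubb svpo pajkv rfzn xhkp rsxni
Final line 3: num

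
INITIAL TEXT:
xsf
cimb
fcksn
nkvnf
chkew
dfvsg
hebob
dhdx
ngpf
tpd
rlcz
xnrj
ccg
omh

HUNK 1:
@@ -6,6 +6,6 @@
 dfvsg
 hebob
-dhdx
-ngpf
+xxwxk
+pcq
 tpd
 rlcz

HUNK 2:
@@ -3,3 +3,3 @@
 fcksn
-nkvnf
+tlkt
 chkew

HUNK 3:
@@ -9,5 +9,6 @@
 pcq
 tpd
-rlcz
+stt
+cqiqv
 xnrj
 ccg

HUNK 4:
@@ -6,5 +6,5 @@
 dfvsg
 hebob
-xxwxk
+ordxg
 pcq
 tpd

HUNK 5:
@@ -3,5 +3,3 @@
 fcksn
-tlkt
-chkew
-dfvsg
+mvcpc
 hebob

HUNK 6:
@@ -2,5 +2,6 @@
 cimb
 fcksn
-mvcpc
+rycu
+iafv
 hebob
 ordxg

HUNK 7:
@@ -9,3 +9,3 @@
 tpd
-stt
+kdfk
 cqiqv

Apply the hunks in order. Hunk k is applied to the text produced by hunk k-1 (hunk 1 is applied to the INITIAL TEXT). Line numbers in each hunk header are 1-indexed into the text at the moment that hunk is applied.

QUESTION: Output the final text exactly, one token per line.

Answer: xsf
cimb
fcksn
rycu
iafv
hebob
ordxg
pcq
tpd
kdfk
cqiqv
xnrj
ccg
omh

Derivation:
Hunk 1: at line 6 remove [dhdx,ngpf] add [xxwxk,pcq] -> 14 lines: xsf cimb fcksn nkvnf chkew dfvsg hebob xxwxk pcq tpd rlcz xnrj ccg omh
Hunk 2: at line 3 remove [nkvnf] add [tlkt] -> 14 lines: xsf cimb fcksn tlkt chkew dfvsg hebob xxwxk pcq tpd rlcz xnrj ccg omh
Hunk 3: at line 9 remove [rlcz] add [stt,cqiqv] -> 15 lines: xsf cimb fcksn tlkt chkew dfvsg hebob xxwxk pcq tpd stt cqiqv xnrj ccg omh
Hunk 4: at line 6 remove [xxwxk] add [ordxg] -> 15 lines: xsf cimb fcksn tlkt chkew dfvsg hebob ordxg pcq tpd stt cqiqv xnrj ccg omh
Hunk 5: at line 3 remove [tlkt,chkew,dfvsg] add [mvcpc] -> 13 lines: xsf cimb fcksn mvcpc hebob ordxg pcq tpd stt cqiqv xnrj ccg omh
Hunk 6: at line 2 remove [mvcpc] add [rycu,iafv] -> 14 lines: xsf cimb fcksn rycu iafv hebob ordxg pcq tpd stt cqiqv xnrj ccg omh
Hunk 7: at line 9 remove [stt] add [kdfk] -> 14 lines: xsf cimb fcksn rycu iafv hebob ordxg pcq tpd kdfk cqiqv xnrj ccg omh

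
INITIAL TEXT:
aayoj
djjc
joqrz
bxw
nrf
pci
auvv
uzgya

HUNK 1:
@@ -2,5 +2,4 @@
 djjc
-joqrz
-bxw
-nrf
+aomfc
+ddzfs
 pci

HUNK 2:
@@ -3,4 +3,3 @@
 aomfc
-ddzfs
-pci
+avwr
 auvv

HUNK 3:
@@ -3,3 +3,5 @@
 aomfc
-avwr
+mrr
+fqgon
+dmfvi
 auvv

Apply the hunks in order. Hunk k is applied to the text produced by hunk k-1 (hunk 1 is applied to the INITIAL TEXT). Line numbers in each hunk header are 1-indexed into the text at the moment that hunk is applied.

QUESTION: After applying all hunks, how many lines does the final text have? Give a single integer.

Answer: 8

Derivation:
Hunk 1: at line 2 remove [joqrz,bxw,nrf] add [aomfc,ddzfs] -> 7 lines: aayoj djjc aomfc ddzfs pci auvv uzgya
Hunk 2: at line 3 remove [ddzfs,pci] add [avwr] -> 6 lines: aayoj djjc aomfc avwr auvv uzgya
Hunk 3: at line 3 remove [avwr] add [mrr,fqgon,dmfvi] -> 8 lines: aayoj djjc aomfc mrr fqgon dmfvi auvv uzgya
Final line count: 8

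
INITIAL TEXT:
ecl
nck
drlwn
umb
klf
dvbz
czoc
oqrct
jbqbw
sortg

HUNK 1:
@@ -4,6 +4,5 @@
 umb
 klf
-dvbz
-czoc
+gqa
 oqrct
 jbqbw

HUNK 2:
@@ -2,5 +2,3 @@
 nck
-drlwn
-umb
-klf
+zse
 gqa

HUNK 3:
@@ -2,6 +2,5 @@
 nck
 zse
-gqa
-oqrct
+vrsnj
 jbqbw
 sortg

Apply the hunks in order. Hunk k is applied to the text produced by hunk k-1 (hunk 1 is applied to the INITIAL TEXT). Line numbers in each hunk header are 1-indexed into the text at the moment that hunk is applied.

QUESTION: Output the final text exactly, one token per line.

Hunk 1: at line 4 remove [dvbz,czoc] add [gqa] -> 9 lines: ecl nck drlwn umb klf gqa oqrct jbqbw sortg
Hunk 2: at line 2 remove [drlwn,umb,klf] add [zse] -> 7 lines: ecl nck zse gqa oqrct jbqbw sortg
Hunk 3: at line 2 remove [gqa,oqrct] add [vrsnj] -> 6 lines: ecl nck zse vrsnj jbqbw sortg

Answer: ecl
nck
zse
vrsnj
jbqbw
sortg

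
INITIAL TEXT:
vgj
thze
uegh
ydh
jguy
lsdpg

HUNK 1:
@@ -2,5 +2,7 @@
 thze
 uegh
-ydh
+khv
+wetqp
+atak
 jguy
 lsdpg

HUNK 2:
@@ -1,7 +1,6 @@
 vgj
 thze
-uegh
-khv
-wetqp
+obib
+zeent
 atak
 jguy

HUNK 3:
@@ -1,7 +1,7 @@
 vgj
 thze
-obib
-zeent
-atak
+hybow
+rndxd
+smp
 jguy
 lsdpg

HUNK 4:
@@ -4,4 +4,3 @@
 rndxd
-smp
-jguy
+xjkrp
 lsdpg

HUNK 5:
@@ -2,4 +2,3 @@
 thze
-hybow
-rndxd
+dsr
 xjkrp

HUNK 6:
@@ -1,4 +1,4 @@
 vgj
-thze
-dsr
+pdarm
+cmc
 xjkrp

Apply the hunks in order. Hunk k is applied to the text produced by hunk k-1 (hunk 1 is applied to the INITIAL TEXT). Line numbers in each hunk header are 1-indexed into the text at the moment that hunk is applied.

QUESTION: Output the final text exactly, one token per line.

Answer: vgj
pdarm
cmc
xjkrp
lsdpg

Derivation:
Hunk 1: at line 2 remove [ydh] add [khv,wetqp,atak] -> 8 lines: vgj thze uegh khv wetqp atak jguy lsdpg
Hunk 2: at line 1 remove [uegh,khv,wetqp] add [obib,zeent] -> 7 lines: vgj thze obib zeent atak jguy lsdpg
Hunk 3: at line 1 remove [obib,zeent,atak] add [hybow,rndxd,smp] -> 7 lines: vgj thze hybow rndxd smp jguy lsdpg
Hunk 4: at line 4 remove [smp,jguy] add [xjkrp] -> 6 lines: vgj thze hybow rndxd xjkrp lsdpg
Hunk 5: at line 2 remove [hybow,rndxd] add [dsr] -> 5 lines: vgj thze dsr xjkrp lsdpg
Hunk 6: at line 1 remove [thze,dsr] add [pdarm,cmc] -> 5 lines: vgj pdarm cmc xjkrp lsdpg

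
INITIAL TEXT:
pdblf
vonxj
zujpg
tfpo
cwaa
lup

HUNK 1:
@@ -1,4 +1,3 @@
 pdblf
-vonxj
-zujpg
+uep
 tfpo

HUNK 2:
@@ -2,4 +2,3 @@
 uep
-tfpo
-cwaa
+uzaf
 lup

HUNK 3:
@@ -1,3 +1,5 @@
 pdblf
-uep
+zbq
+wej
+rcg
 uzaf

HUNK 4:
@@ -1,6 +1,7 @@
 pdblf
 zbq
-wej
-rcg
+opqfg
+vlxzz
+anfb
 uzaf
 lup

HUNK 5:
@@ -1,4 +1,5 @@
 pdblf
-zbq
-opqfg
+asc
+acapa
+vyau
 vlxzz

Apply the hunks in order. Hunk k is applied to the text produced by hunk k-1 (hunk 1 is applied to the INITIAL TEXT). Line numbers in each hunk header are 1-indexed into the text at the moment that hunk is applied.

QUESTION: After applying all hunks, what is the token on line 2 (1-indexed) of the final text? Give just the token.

Hunk 1: at line 1 remove [vonxj,zujpg] add [uep] -> 5 lines: pdblf uep tfpo cwaa lup
Hunk 2: at line 2 remove [tfpo,cwaa] add [uzaf] -> 4 lines: pdblf uep uzaf lup
Hunk 3: at line 1 remove [uep] add [zbq,wej,rcg] -> 6 lines: pdblf zbq wej rcg uzaf lup
Hunk 4: at line 1 remove [wej,rcg] add [opqfg,vlxzz,anfb] -> 7 lines: pdblf zbq opqfg vlxzz anfb uzaf lup
Hunk 5: at line 1 remove [zbq,opqfg] add [asc,acapa,vyau] -> 8 lines: pdblf asc acapa vyau vlxzz anfb uzaf lup
Final line 2: asc

Answer: asc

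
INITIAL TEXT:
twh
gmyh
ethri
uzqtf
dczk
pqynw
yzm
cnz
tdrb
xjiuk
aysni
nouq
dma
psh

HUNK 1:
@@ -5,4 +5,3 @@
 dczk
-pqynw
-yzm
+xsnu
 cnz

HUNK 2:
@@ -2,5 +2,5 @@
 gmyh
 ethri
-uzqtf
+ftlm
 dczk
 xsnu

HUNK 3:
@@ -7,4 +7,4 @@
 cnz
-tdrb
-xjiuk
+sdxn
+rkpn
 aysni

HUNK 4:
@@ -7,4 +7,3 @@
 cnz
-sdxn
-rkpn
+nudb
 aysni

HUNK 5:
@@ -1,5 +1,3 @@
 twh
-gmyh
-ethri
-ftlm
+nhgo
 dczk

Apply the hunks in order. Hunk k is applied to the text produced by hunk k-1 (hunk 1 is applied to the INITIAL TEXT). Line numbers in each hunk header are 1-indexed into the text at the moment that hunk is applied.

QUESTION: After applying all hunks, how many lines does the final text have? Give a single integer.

Hunk 1: at line 5 remove [pqynw,yzm] add [xsnu] -> 13 lines: twh gmyh ethri uzqtf dczk xsnu cnz tdrb xjiuk aysni nouq dma psh
Hunk 2: at line 2 remove [uzqtf] add [ftlm] -> 13 lines: twh gmyh ethri ftlm dczk xsnu cnz tdrb xjiuk aysni nouq dma psh
Hunk 3: at line 7 remove [tdrb,xjiuk] add [sdxn,rkpn] -> 13 lines: twh gmyh ethri ftlm dczk xsnu cnz sdxn rkpn aysni nouq dma psh
Hunk 4: at line 7 remove [sdxn,rkpn] add [nudb] -> 12 lines: twh gmyh ethri ftlm dczk xsnu cnz nudb aysni nouq dma psh
Hunk 5: at line 1 remove [gmyh,ethri,ftlm] add [nhgo] -> 10 lines: twh nhgo dczk xsnu cnz nudb aysni nouq dma psh
Final line count: 10

Answer: 10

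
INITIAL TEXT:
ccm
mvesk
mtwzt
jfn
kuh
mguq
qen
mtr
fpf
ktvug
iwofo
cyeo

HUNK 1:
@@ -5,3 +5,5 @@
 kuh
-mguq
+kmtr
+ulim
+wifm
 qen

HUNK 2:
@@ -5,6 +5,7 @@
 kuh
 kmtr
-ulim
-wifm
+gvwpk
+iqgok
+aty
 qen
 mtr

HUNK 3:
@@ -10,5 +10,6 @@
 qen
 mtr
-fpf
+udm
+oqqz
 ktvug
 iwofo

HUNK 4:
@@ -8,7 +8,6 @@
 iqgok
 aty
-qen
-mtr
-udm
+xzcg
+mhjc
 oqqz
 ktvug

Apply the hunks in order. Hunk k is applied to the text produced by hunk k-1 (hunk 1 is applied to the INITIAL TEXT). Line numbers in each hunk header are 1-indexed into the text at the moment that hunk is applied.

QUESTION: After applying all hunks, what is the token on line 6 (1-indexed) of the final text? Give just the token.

Hunk 1: at line 5 remove [mguq] add [kmtr,ulim,wifm] -> 14 lines: ccm mvesk mtwzt jfn kuh kmtr ulim wifm qen mtr fpf ktvug iwofo cyeo
Hunk 2: at line 5 remove [ulim,wifm] add [gvwpk,iqgok,aty] -> 15 lines: ccm mvesk mtwzt jfn kuh kmtr gvwpk iqgok aty qen mtr fpf ktvug iwofo cyeo
Hunk 3: at line 10 remove [fpf] add [udm,oqqz] -> 16 lines: ccm mvesk mtwzt jfn kuh kmtr gvwpk iqgok aty qen mtr udm oqqz ktvug iwofo cyeo
Hunk 4: at line 8 remove [qen,mtr,udm] add [xzcg,mhjc] -> 15 lines: ccm mvesk mtwzt jfn kuh kmtr gvwpk iqgok aty xzcg mhjc oqqz ktvug iwofo cyeo
Final line 6: kmtr

Answer: kmtr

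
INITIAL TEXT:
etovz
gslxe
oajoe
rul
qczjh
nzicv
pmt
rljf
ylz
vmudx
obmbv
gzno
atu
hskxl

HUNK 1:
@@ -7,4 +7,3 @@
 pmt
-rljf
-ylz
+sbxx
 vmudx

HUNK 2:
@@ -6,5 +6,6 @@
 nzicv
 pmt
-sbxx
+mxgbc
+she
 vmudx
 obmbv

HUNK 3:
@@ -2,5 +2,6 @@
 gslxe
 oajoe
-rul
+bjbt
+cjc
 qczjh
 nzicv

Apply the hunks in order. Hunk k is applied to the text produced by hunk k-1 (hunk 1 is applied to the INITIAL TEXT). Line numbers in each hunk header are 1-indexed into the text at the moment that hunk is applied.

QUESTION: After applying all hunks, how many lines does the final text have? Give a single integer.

Answer: 15

Derivation:
Hunk 1: at line 7 remove [rljf,ylz] add [sbxx] -> 13 lines: etovz gslxe oajoe rul qczjh nzicv pmt sbxx vmudx obmbv gzno atu hskxl
Hunk 2: at line 6 remove [sbxx] add [mxgbc,she] -> 14 lines: etovz gslxe oajoe rul qczjh nzicv pmt mxgbc she vmudx obmbv gzno atu hskxl
Hunk 3: at line 2 remove [rul] add [bjbt,cjc] -> 15 lines: etovz gslxe oajoe bjbt cjc qczjh nzicv pmt mxgbc she vmudx obmbv gzno atu hskxl
Final line count: 15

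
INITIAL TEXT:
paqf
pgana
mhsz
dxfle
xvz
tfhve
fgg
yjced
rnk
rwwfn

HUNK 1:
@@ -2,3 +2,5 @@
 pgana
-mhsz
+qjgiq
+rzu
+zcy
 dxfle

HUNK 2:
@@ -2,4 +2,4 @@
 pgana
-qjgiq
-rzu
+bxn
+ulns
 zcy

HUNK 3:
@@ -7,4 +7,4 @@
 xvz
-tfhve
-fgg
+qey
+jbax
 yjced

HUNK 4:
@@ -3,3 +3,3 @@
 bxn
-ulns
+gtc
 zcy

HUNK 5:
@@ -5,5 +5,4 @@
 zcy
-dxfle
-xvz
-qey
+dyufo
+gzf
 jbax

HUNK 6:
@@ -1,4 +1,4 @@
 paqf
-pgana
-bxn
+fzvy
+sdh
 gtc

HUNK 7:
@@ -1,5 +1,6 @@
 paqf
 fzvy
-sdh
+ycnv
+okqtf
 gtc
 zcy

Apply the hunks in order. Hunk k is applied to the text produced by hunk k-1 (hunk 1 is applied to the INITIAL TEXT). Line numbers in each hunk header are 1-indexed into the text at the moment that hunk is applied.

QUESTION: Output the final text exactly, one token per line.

Answer: paqf
fzvy
ycnv
okqtf
gtc
zcy
dyufo
gzf
jbax
yjced
rnk
rwwfn

Derivation:
Hunk 1: at line 2 remove [mhsz] add [qjgiq,rzu,zcy] -> 12 lines: paqf pgana qjgiq rzu zcy dxfle xvz tfhve fgg yjced rnk rwwfn
Hunk 2: at line 2 remove [qjgiq,rzu] add [bxn,ulns] -> 12 lines: paqf pgana bxn ulns zcy dxfle xvz tfhve fgg yjced rnk rwwfn
Hunk 3: at line 7 remove [tfhve,fgg] add [qey,jbax] -> 12 lines: paqf pgana bxn ulns zcy dxfle xvz qey jbax yjced rnk rwwfn
Hunk 4: at line 3 remove [ulns] add [gtc] -> 12 lines: paqf pgana bxn gtc zcy dxfle xvz qey jbax yjced rnk rwwfn
Hunk 5: at line 5 remove [dxfle,xvz,qey] add [dyufo,gzf] -> 11 lines: paqf pgana bxn gtc zcy dyufo gzf jbax yjced rnk rwwfn
Hunk 6: at line 1 remove [pgana,bxn] add [fzvy,sdh] -> 11 lines: paqf fzvy sdh gtc zcy dyufo gzf jbax yjced rnk rwwfn
Hunk 7: at line 1 remove [sdh] add [ycnv,okqtf] -> 12 lines: paqf fzvy ycnv okqtf gtc zcy dyufo gzf jbax yjced rnk rwwfn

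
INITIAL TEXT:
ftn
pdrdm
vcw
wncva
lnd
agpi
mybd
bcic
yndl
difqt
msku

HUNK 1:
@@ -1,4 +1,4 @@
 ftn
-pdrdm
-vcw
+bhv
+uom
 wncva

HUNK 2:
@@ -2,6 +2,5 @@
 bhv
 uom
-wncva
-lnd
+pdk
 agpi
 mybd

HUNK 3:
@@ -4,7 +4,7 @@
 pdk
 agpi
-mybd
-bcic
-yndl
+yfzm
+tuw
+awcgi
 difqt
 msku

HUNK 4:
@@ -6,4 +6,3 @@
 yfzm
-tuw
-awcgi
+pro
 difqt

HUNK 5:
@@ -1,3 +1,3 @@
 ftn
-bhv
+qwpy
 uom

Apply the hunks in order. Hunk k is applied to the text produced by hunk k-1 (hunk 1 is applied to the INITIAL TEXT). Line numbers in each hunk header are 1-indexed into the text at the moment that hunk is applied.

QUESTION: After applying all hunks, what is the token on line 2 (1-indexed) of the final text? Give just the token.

Answer: qwpy

Derivation:
Hunk 1: at line 1 remove [pdrdm,vcw] add [bhv,uom] -> 11 lines: ftn bhv uom wncva lnd agpi mybd bcic yndl difqt msku
Hunk 2: at line 2 remove [wncva,lnd] add [pdk] -> 10 lines: ftn bhv uom pdk agpi mybd bcic yndl difqt msku
Hunk 3: at line 4 remove [mybd,bcic,yndl] add [yfzm,tuw,awcgi] -> 10 lines: ftn bhv uom pdk agpi yfzm tuw awcgi difqt msku
Hunk 4: at line 6 remove [tuw,awcgi] add [pro] -> 9 lines: ftn bhv uom pdk agpi yfzm pro difqt msku
Hunk 5: at line 1 remove [bhv] add [qwpy] -> 9 lines: ftn qwpy uom pdk agpi yfzm pro difqt msku
Final line 2: qwpy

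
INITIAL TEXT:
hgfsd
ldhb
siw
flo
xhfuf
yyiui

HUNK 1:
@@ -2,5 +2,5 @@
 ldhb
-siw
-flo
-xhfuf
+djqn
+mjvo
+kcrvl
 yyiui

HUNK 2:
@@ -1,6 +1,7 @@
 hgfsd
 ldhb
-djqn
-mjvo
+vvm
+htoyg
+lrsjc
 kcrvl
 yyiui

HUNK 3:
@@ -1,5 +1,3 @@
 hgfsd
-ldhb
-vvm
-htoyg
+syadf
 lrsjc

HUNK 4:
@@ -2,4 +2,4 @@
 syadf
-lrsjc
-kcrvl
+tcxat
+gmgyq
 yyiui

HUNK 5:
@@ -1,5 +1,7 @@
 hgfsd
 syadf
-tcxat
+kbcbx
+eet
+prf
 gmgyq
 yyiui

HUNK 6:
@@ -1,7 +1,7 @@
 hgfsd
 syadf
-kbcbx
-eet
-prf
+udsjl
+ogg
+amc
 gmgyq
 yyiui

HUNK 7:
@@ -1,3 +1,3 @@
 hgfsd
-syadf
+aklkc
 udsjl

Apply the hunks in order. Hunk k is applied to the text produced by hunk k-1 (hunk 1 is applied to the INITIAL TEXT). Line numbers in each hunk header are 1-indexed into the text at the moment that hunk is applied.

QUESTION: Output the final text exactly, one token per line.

Hunk 1: at line 2 remove [siw,flo,xhfuf] add [djqn,mjvo,kcrvl] -> 6 lines: hgfsd ldhb djqn mjvo kcrvl yyiui
Hunk 2: at line 1 remove [djqn,mjvo] add [vvm,htoyg,lrsjc] -> 7 lines: hgfsd ldhb vvm htoyg lrsjc kcrvl yyiui
Hunk 3: at line 1 remove [ldhb,vvm,htoyg] add [syadf] -> 5 lines: hgfsd syadf lrsjc kcrvl yyiui
Hunk 4: at line 2 remove [lrsjc,kcrvl] add [tcxat,gmgyq] -> 5 lines: hgfsd syadf tcxat gmgyq yyiui
Hunk 5: at line 1 remove [tcxat] add [kbcbx,eet,prf] -> 7 lines: hgfsd syadf kbcbx eet prf gmgyq yyiui
Hunk 6: at line 1 remove [kbcbx,eet,prf] add [udsjl,ogg,amc] -> 7 lines: hgfsd syadf udsjl ogg amc gmgyq yyiui
Hunk 7: at line 1 remove [syadf] add [aklkc] -> 7 lines: hgfsd aklkc udsjl ogg amc gmgyq yyiui

Answer: hgfsd
aklkc
udsjl
ogg
amc
gmgyq
yyiui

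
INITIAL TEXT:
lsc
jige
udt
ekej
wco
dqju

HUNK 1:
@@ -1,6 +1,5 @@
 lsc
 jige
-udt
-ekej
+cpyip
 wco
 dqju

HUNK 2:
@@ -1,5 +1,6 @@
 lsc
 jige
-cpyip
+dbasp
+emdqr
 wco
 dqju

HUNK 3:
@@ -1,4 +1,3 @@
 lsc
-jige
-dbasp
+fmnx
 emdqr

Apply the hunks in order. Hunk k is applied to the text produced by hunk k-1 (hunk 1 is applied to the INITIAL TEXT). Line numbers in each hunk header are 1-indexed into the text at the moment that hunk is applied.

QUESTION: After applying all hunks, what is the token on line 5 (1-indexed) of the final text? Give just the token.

Answer: dqju

Derivation:
Hunk 1: at line 1 remove [udt,ekej] add [cpyip] -> 5 lines: lsc jige cpyip wco dqju
Hunk 2: at line 1 remove [cpyip] add [dbasp,emdqr] -> 6 lines: lsc jige dbasp emdqr wco dqju
Hunk 3: at line 1 remove [jige,dbasp] add [fmnx] -> 5 lines: lsc fmnx emdqr wco dqju
Final line 5: dqju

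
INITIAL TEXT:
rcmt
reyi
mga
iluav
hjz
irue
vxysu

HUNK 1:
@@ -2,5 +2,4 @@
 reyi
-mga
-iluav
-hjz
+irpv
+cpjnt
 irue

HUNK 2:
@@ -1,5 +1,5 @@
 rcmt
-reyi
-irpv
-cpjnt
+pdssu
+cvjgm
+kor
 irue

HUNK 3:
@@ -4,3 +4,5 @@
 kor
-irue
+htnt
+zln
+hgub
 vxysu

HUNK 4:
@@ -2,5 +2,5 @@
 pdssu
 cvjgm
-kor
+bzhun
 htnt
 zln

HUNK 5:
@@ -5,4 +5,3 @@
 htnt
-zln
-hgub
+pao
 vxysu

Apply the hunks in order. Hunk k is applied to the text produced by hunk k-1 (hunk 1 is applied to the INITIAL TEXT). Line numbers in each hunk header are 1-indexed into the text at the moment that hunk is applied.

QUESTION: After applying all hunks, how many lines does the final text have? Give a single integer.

Hunk 1: at line 2 remove [mga,iluav,hjz] add [irpv,cpjnt] -> 6 lines: rcmt reyi irpv cpjnt irue vxysu
Hunk 2: at line 1 remove [reyi,irpv,cpjnt] add [pdssu,cvjgm,kor] -> 6 lines: rcmt pdssu cvjgm kor irue vxysu
Hunk 3: at line 4 remove [irue] add [htnt,zln,hgub] -> 8 lines: rcmt pdssu cvjgm kor htnt zln hgub vxysu
Hunk 4: at line 2 remove [kor] add [bzhun] -> 8 lines: rcmt pdssu cvjgm bzhun htnt zln hgub vxysu
Hunk 5: at line 5 remove [zln,hgub] add [pao] -> 7 lines: rcmt pdssu cvjgm bzhun htnt pao vxysu
Final line count: 7

Answer: 7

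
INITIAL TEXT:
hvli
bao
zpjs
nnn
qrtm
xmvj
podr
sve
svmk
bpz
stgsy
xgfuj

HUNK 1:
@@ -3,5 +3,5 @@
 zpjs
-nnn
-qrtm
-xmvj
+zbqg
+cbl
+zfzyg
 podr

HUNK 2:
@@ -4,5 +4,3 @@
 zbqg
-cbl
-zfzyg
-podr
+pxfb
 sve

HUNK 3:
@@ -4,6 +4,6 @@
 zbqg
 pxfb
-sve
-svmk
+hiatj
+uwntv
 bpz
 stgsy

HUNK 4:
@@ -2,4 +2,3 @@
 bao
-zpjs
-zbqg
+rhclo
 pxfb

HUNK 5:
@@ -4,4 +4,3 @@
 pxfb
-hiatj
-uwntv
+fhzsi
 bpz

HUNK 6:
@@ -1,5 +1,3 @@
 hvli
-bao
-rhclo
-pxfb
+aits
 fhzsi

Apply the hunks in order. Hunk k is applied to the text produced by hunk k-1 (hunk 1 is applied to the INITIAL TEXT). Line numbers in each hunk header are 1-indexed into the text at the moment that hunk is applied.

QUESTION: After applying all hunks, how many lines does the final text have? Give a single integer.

Answer: 6

Derivation:
Hunk 1: at line 3 remove [nnn,qrtm,xmvj] add [zbqg,cbl,zfzyg] -> 12 lines: hvli bao zpjs zbqg cbl zfzyg podr sve svmk bpz stgsy xgfuj
Hunk 2: at line 4 remove [cbl,zfzyg,podr] add [pxfb] -> 10 lines: hvli bao zpjs zbqg pxfb sve svmk bpz stgsy xgfuj
Hunk 3: at line 4 remove [sve,svmk] add [hiatj,uwntv] -> 10 lines: hvli bao zpjs zbqg pxfb hiatj uwntv bpz stgsy xgfuj
Hunk 4: at line 2 remove [zpjs,zbqg] add [rhclo] -> 9 lines: hvli bao rhclo pxfb hiatj uwntv bpz stgsy xgfuj
Hunk 5: at line 4 remove [hiatj,uwntv] add [fhzsi] -> 8 lines: hvli bao rhclo pxfb fhzsi bpz stgsy xgfuj
Hunk 6: at line 1 remove [bao,rhclo,pxfb] add [aits] -> 6 lines: hvli aits fhzsi bpz stgsy xgfuj
Final line count: 6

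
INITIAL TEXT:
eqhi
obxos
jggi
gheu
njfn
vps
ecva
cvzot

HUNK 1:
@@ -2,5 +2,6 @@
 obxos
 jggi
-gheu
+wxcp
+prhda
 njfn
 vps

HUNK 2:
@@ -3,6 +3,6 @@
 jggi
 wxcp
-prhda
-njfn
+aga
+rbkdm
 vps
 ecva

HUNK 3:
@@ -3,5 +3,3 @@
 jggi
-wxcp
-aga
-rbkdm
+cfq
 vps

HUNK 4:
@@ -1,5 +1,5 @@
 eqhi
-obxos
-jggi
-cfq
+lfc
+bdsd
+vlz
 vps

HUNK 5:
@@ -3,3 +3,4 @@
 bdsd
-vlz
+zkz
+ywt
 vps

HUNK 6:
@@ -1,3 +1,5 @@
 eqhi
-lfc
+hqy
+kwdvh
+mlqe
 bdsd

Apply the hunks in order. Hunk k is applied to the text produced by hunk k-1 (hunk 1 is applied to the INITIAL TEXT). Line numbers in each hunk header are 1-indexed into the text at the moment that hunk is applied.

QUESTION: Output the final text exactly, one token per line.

Answer: eqhi
hqy
kwdvh
mlqe
bdsd
zkz
ywt
vps
ecva
cvzot

Derivation:
Hunk 1: at line 2 remove [gheu] add [wxcp,prhda] -> 9 lines: eqhi obxos jggi wxcp prhda njfn vps ecva cvzot
Hunk 2: at line 3 remove [prhda,njfn] add [aga,rbkdm] -> 9 lines: eqhi obxos jggi wxcp aga rbkdm vps ecva cvzot
Hunk 3: at line 3 remove [wxcp,aga,rbkdm] add [cfq] -> 7 lines: eqhi obxos jggi cfq vps ecva cvzot
Hunk 4: at line 1 remove [obxos,jggi,cfq] add [lfc,bdsd,vlz] -> 7 lines: eqhi lfc bdsd vlz vps ecva cvzot
Hunk 5: at line 3 remove [vlz] add [zkz,ywt] -> 8 lines: eqhi lfc bdsd zkz ywt vps ecva cvzot
Hunk 6: at line 1 remove [lfc] add [hqy,kwdvh,mlqe] -> 10 lines: eqhi hqy kwdvh mlqe bdsd zkz ywt vps ecva cvzot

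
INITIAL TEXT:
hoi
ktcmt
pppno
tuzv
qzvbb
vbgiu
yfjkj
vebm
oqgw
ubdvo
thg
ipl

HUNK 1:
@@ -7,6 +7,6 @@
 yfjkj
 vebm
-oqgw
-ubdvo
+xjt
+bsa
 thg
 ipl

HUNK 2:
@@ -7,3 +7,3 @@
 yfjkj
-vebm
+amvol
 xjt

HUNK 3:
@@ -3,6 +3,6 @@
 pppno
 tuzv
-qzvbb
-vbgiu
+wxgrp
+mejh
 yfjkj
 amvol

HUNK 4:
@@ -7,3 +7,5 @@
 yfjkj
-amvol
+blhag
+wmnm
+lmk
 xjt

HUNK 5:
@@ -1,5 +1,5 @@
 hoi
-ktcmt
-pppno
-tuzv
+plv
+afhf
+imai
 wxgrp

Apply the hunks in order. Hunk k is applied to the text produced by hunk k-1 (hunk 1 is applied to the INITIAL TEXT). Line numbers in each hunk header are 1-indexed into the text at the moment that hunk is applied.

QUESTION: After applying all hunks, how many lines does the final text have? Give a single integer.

Answer: 14

Derivation:
Hunk 1: at line 7 remove [oqgw,ubdvo] add [xjt,bsa] -> 12 lines: hoi ktcmt pppno tuzv qzvbb vbgiu yfjkj vebm xjt bsa thg ipl
Hunk 2: at line 7 remove [vebm] add [amvol] -> 12 lines: hoi ktcmt pppno tuzv qzvbb vbgiu yfjkj amvol xjt bsa thg ipl
Hunk 3: at line 3 remove [qzvbb,vbgiu] add [wxgrp,mejh] -> 12 lines: hoi ktcmt pppno tuzv wxgrp mejh yfjkj amvol xjt bsa thg ipl
Hunk 4: at line 7 remove [amvol] add [blhag,wmnm,lmk] -> 14 lines: hoi ktcmt pppno tuzv wxgrp mejh yfjkj blhag wmnm lmk xjt bsa thg ipl
Hunk 5: at line 1 remove [ktcmt,pppno,tuzv] add [plv,afhf,imai] -> 14 lines: hoi plv afhf imai wxgrp mejh yfjkj blhag wmnm lmk xjt bsa thg ipl
Final line count: 14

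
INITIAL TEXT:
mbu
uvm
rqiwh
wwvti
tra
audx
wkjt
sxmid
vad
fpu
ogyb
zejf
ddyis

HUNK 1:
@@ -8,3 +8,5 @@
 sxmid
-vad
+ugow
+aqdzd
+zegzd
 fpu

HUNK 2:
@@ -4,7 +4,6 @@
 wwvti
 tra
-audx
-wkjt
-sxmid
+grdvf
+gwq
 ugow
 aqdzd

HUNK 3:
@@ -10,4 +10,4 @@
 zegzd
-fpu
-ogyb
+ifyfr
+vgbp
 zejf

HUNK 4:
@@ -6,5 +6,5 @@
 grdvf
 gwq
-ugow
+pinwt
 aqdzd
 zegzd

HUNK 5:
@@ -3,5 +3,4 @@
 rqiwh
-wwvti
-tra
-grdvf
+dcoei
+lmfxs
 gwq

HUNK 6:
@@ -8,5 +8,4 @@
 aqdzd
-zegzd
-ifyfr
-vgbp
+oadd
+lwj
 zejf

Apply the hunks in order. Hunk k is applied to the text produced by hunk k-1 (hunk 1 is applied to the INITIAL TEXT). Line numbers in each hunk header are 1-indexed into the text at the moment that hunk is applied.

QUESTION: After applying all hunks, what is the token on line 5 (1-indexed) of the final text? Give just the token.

Answer: lmfxs

Derivation:
Hunk 1: at line 8 remove [vad] add [ugow,aqdzd,zegzd] -> 15 lines: mbu uvm rqiwh wwvti tra audx wkjt sxmid ugow aqdzd zegzd fpu ogyb zejf ddyis
Hunk 2: at line 4 remove [audx,wkjt,sxmid] add [grdvf,gwq] -> 14 lines: mbu uvm rqiwh wwvti tra grdvf gwq ugow aqdzd zegzd fpu ogyb zejf ddyis
Hunk 3: at line 10 remove [fpu,ogyb] add [ifyfr,vgbp] -> 14 lines: mbu uvm rqiwh wwvti tra grdvf gwq ugow aqdzd zegzd ifyfr vgbp zejf ddyis
Hunk 4: at line 6 remove [ugow] add [pinwt] -> 14 lines: mbu uvm rqiwh wwvti tra grdvf gwq pinwt aqdzd zegzd ifyfr vgbp zejf ddyis
Hunk 5: at line 3 remove [wwvti,tra,grdvf] add [dcoei,lmfxs] -> 13 lines: mbu uvm rqiwh dcoei lmfxs gwq pinwt aqdzd zegzd ifyfr vgbp zejf ddyis
Hunk 6: at line 8 remove [zegzd,ifyfr,vgbp] add [oadd,lwj] -> 12 lines: mbu uvm rqiwh dcoei lmfxs gwq pinwt aqdzd oadd lwj zejf ddyis
Final line 5: lmfxs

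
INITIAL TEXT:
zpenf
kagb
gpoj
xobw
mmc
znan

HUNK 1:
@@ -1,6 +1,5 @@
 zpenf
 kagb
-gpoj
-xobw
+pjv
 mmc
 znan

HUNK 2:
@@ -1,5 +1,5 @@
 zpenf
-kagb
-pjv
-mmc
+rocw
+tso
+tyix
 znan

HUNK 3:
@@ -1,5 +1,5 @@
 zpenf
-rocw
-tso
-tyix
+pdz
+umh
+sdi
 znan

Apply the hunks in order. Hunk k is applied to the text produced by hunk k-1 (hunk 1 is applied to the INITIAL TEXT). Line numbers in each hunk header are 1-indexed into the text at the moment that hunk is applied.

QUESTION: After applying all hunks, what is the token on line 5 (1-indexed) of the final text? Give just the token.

Answer: znan

Derivation:
Hunk 1: at line 1 remove [gpoj,xobw] add [pjv] -> 5 lines: zpenf kagb pjv mmc znan
Hunk 2: at line 1 remove [kagb,pjv,mmc] add [rocw,tso,tyix] -> 5 lines: zpenf rocw tso tyix znan
Hunk 3: at line 1 remove [rocw,tso,tyix] add [pdz,umh,sdi] -> 5 lines: zpenf pdz umh sdi znan
Final line 5: znan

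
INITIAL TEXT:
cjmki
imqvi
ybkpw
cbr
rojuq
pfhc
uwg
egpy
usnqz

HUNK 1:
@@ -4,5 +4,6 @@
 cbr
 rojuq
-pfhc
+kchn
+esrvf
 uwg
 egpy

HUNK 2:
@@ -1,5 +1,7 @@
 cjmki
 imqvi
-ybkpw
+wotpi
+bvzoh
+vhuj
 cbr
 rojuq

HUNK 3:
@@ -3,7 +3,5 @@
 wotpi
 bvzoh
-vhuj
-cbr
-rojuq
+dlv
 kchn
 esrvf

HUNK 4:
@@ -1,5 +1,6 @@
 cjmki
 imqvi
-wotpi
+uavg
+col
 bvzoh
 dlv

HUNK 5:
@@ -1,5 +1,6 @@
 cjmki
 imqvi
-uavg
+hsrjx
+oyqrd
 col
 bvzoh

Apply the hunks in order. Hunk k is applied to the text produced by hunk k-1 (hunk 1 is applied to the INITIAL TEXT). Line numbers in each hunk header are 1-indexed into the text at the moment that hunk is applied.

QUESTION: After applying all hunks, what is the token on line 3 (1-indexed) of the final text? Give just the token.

Answer: hsrjx

Derivation:
Hunk 1: at line 4 remove [pfhc] add [kchn,esrvf] -> 10 lines: cjmki imqvi ybkpw cbr rojuq kchn esrvf uwg egpy usnqz
Hunk 2: at line 1 remove [ybkpw] add [wotpi,bvzoh,vhuj] -> 12 lines: cjmki imqvi wotpi bvzoh vhuj cbr rojuq kchn esrvf uwg egpy usnqz
Hunk 3: at line 3 remove [vhuj,cbr,rojuq] add [dlv] -> 10 lines: cjmki imqvi wotpi bvzoh dlv kchn esrvf uwg egpy usnqz
Hunk 4: at line 1 remove [wotpi] add [uavg,col] -> 11 lines: cjmki imqvi uavg col bvzoh dlv kchn esrvf uwg egpy usnqz
Hunk 5: at line 1 remove [uavg] add [hsrjx,oyqrd] -> 12 lines: cjmki imqvi hsrjx oyqrd col bvzoh dlv kchn esrvf uwg egpy usnqz
Final line 3: hsrjx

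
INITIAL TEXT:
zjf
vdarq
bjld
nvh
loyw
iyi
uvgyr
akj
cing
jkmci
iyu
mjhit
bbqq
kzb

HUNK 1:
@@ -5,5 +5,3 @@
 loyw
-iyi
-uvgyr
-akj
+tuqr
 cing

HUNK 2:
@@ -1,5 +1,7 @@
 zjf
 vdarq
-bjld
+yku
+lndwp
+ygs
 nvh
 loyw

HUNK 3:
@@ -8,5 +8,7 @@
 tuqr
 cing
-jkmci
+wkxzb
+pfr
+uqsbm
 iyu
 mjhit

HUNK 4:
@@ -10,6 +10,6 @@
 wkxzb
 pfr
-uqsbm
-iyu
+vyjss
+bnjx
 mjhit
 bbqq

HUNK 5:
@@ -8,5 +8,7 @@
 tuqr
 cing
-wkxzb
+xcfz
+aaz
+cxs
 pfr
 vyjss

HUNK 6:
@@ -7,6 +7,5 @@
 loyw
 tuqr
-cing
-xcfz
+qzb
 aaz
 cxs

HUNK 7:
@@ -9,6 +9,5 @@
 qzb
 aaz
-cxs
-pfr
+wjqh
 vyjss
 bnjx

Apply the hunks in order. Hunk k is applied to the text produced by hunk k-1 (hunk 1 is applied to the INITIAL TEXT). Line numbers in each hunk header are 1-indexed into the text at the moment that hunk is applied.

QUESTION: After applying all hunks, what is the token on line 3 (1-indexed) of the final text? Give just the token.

Answer: yku

Derivation:
Hunk 1: at line 5 remove [iyi,uvgyr,akj] add [tuqr] -> 12 lines: zjf vdarq bjld nvh loyw tuqr cing jkmci iyu mjhit bbqq kzb
Hunk 2: at line 1 remove [bjld] add [yku,lndwp,ygs] -> 14 lines: zjf vdarq yku lndwp ygs nvh loyw tuqr cing jkmci iyu mjhit bbqq kzb
Hunk 3: at line 8 remove [jkmci] add [wkxzb,pfr,uqsbm] -> 16 lines: zjf vdarq yku lndwp ygs nvh loyw tuqr cing wkxzb pfr uqsbm iyu mjhit bbqq kzb
Hunk 4: at line 10 remove [uqsbm,iyu] add [vyjss,bnjx] -> 16 lines: zjf vdarq yku lndwp ygs nvh loyw tuqr cing wkxzb pfr vyjss bnjx mjhit bbqq kzb
Hunk 5: at line 8 remove [wkxzb] add [xcfz,aaz,cxs] -> 18 lines: zjf vdarq yku lndwp ygs nvh loyw tuqr cing xcfz aaz cxs pfr vyjss bnjx mjhit bbqq kzb
Hunk 6: at line 7 remove [cing,xcfz] add [qzb] -> 17 lines: zjf vdarq yku lndwp ygs nvh loyw tuqr qzb aaz cxs pfr vyjss bnjx mjhit bbqq kzb
Hunk 7: at line 9 remove [cxs,pfr] add [wjqh] -> 16 lines: zjf vdarq yku lndwp ygs nvh loyw tuqr qzb aaz wjqh vyjss bnjx mjhit bbqq kzb
Final line 3: yku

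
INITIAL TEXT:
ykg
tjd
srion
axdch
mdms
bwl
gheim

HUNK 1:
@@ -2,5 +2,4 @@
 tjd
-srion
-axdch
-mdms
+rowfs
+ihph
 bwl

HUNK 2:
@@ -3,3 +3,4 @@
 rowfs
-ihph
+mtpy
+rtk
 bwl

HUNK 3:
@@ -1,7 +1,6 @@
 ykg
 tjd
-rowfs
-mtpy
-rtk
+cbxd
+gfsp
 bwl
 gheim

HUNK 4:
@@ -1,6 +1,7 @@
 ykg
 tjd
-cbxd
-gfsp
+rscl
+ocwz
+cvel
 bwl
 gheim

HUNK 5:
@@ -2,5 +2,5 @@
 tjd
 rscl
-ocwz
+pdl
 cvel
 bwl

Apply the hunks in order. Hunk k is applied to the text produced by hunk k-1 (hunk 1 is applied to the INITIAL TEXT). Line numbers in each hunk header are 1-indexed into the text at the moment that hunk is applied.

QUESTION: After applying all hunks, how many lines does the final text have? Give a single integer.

Answer: 7

Derivation:
Hunk 1: at line 2 remove [srion,axdch,mdms] add [rowfs,ihph] -> 6 lines: ykg tjd rowfs ihph bwl gheim
Hunk 2: at line 3 remove [ihph] add [mtpy,rtk] -> 7 lines: ykg tjd rowfs mtpy rtk bwl gheim
Hunk 3: at line 1 remove [rowfs,mtpy,rtk] add [cbxd,gfsp] -> 6 lines: ykg tjd cbxd gfsp bwl gheim
Hunk 4: at line 1 remove [cbxd,gfsp] add [rscl,ocwz,cvel] -> 7 lines: ykg tjd rscl ocwz cvel bwl gheim
Hunk 5: at line 2 remove [ocwz] add [pdl] -> 7 lines: ykg tjd rscl pdl cvel bwl gheim
Final line count: 7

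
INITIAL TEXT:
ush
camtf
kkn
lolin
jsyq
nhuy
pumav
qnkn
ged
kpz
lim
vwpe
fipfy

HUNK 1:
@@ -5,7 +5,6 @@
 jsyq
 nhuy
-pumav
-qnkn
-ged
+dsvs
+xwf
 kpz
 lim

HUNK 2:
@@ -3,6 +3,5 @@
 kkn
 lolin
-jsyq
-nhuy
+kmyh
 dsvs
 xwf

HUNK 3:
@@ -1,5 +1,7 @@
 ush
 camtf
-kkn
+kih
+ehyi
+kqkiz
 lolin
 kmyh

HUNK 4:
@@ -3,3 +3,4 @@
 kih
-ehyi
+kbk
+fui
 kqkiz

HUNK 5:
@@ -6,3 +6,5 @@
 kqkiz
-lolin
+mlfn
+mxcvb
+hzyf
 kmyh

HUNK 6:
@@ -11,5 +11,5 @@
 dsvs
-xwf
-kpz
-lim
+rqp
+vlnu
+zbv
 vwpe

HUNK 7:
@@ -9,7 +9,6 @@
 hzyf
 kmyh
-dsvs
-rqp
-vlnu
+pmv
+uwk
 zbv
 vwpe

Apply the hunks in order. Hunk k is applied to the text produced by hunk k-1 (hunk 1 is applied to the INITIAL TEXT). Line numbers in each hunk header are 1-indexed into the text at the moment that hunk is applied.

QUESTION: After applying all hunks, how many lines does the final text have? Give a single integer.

Answer: 15

Derivation:
Hunk 1: at line 5 remove [pumav,qnkn,ged] add [dsvs,xwf] -> 12 lines: ush camtf kkn lolin jsyq nhuy dsvs xwf kpz lim vwpe fipfy
Hunk 2: at line 3 remove [jsyq,nhuy] add [kmyh] -> 11 lines: ush camtf kkn lolin kmyh dsvs xwf kpz lim vwpe fipfy
Hunk 3: at line 1 remove [kkn] add [kih,ehyi,kqkiz] -> 13 lines: ush camtf kih ehyi kqkiz lolin kmyh dsvs xwf kpz lim vwpe fipfy
Hunk 4: at line 3 remove [ehyi] add [kbk,fui] -> 14 lines: ush camtf kih kbk fui kqkiz lolin kmyh dsvs xwf kpz lim vwpe fipfy
Hunk 5: at line 6 remove [lolin] add [mlfn,mxcvb,hzyf] -> 16 lines: ush camtf kih kbk fui kqkiz mlfn mxcvb hzyf kmyh dsvs xwf kpz lim vwpe fipfy
Hunk 6: at line 11 remove [xwf,kpz,lim] add [rqp,vlnu,zbv] -> 16 lines: ush camtf kih kbk fui kqkiz mlfn mxcvb hzyf kmyh dsvs rqp vlnu zbv vwpe fipfy
Hunk 7: at line 9 remove [dsvs,rqp,vlnu] add [pmv,uwk] -> 15 lines: ush camtf kih kbk fui kqkiz mlfn mxcvb hzyf kmyh pmv uwk zbv vwpe fipfy
Final line count: 15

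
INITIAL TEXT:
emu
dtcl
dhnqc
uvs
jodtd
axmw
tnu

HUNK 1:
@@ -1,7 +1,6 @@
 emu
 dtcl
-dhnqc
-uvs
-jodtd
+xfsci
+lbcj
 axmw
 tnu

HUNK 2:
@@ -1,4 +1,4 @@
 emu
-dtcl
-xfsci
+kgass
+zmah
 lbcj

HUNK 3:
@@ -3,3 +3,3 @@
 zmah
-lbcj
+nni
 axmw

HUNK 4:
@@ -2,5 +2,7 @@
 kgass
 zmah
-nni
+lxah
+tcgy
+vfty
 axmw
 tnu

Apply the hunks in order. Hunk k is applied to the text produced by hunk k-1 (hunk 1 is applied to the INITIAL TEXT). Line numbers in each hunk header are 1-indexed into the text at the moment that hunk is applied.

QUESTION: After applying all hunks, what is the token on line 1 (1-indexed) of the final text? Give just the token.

Answer: emu

Derivation:
Hunk 1: at line 1 remove [dhnqc,uvs,jodtd] add [xfsci,lbcj] -> 6 lines: emu dtcl xfsci lbcj axmw tnu
Hunk 2: at line 1 remove [dtcl,xfsci] add [kgass,zmah] -> 6 lines: emu kgass zmah lbcj axmw tnu
Hunk 3: at line 3 remove [lbcj] add [nni] -> 6 lines: emu kgass zmah nni axmw tnu
Hunk 4: at line 2 remove [nni] add [lxah,tcgy,vfty] -> 8 lines: emu kgass zmah lxah tcgy vfty axmw tnu
Final line 1: emu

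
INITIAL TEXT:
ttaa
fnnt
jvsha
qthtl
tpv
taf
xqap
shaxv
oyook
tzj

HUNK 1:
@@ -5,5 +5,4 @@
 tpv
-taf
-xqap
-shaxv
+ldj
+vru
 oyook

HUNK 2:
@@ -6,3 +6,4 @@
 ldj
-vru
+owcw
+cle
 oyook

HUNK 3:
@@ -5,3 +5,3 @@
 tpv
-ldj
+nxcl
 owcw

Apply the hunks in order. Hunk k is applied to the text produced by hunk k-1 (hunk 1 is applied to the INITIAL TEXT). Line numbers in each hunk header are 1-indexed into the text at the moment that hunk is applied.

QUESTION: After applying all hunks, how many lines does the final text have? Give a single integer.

Answer: 10

Derivation:
Hunk 1: at line 5 remove [taf,xqap,shaxv] add [ldj,vru] -> 9 lines: ttaa fnnt jvsha qthtl tpv ldj vru oyook tzj
Hunk 2: at line 6 remove [vru] add [owcw,cle] -> 10 lines: ttaa fnnt jvsha qthtl tpv ldj owcw cle oyook tzj
Hunk 3: at line 5 remove [ldj] add [nxcl] -> 10 lines: ttaa fnnt jvsha qthtl tpv nxcl owcw cle oyook tzj
Final line count: 10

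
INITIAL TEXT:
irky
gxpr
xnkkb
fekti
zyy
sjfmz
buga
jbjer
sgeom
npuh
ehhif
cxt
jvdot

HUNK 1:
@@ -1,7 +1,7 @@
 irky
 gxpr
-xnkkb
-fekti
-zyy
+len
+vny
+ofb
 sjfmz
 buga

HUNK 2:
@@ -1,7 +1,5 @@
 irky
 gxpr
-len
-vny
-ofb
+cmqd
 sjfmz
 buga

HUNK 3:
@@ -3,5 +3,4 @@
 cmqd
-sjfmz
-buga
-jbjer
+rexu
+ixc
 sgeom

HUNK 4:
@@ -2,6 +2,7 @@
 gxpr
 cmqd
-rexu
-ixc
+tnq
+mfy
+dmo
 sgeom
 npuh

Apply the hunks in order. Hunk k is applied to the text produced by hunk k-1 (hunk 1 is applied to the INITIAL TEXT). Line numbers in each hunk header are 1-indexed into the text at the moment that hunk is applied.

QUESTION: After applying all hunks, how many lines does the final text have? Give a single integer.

Answer: 11

Derivation:
Hunk 1: at line 1 remove [xnkkb,fekti,zyy] add [len,vny,ofb] -> 13 lines: irky gxpr len vny ofb sjfmz buga jbjer sgeom npuh ehhif cxt jvdot
Hunk 2: at line 1 remove [len,vny,ofb] add [cmqd] -> 11 lines: irky gxpr cmqd sjfmz buga jbjer sgeom npuh ehhif cxt jvdot
Hunk 3: at line 3 remove [sjfmz,buga,jbjer] add [rexu,ixc] -> 10 lines: irky gxpr cmqd rexu ixc sgeom npuh ehhif cxt jvdot
Hunk 4: at line 2 remove [rexu,ixc] add [tnq,mfy,dmo] -> 11 lines: irky gxpr cmqd tnq mfy dmo sgeom npuh ehhif cxt jvdot
Final line count: 11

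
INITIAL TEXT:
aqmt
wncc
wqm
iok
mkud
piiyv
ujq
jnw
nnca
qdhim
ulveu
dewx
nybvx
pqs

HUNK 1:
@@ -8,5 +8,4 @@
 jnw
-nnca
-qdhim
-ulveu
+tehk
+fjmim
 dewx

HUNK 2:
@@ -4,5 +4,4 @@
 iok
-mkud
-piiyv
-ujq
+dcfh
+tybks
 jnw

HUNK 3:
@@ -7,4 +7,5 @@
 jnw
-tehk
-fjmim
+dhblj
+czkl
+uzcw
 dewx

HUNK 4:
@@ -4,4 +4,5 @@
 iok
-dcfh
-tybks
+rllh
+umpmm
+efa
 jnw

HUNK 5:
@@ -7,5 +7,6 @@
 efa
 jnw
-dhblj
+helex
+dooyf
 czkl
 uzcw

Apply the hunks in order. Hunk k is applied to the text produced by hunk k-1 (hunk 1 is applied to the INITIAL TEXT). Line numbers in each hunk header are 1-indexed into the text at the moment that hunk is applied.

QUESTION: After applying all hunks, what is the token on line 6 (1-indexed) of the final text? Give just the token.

Hunk 1: at line 8 remove [nnca,qdhim,ulveu] add [tehk,fjmim] -> 13 lines: aqmt wncc wqm iok mkud piiyv ujq jnw tehk fjmim dewx nybvx pqs
Hunk 2: at line 4 remove [mkud,piiyv,ujq] add [dcfh,tybks] -> 12 lines: aqmt wncc wqm iok dcfh tybks jnw tehk fjmim dewx nybvx pqs
Hunk 3: at line 7 remove [tehk,fjmim] add [dhblj,czkl,uzcw] -> 13 lines: aqmt wncc wqm iok dcfh tybks jnw dhblj czkl uzcw dewx nybvx pqs
Hunk 4: at line 4 remove [dcfh,tybks] add [rllh,umpmm,efa] -> 14 lines: aqmt wncc wqm iok rllh umpmm efa jnw dhblj czkl uzcw dewx nybvx pqs
Hunk 5: at line 7 remove [dhblj] add [helex,dooyf] -> 15 lines: aqmt wncc wqm iok rllh umpmm efa jnw helex dooyf czkl uzcw dewx nybvx pqs
Final line 6: umpmm

Answer: umpmm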